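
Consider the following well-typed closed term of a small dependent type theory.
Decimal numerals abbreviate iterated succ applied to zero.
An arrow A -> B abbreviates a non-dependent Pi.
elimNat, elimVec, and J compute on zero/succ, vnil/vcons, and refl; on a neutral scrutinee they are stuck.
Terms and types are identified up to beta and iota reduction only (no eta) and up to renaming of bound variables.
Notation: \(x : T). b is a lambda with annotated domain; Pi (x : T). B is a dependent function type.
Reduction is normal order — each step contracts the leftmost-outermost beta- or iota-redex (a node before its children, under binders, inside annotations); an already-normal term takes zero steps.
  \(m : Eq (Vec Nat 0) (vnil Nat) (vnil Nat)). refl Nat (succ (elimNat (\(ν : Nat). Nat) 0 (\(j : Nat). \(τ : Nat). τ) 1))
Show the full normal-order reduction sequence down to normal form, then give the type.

reduction (normal order):
  \(m : Eq (Vec Nat 0) (vnil Nat) (vnil Nat)). refl Nat (succ (elimNat (\(ν : Nat). Nat) 0 (\(j : Nat). \(τ : Nat). τ) 1))
  ~> \(m : Eq (Vec Nat 0) (vnil Nat) (vnil Nat)). refl Nat (succ ((\(ν : Nat). \(j : Nat). j) 0 (elimNat (\(τ : Nat). Nat) 0 (\(w : Nat). \(c : Nat). c) 0)))
  ~> \(m : Eq (Vec Nat 0) (vnil Nat) (vnil Nat)). refl Nat (succ ((\(ν : Nat). ν) (elimNat (\(j : Nat). Nat) 0 (\(τ : Nat). \(w : Nat). w) 0)))
  ~> \(m : Eq (Vec Nat 0) (vnil Nat) (vnil Nat)). refl Nat (succ (elimNat (\(ν : Nat). Nat) 0 (\(j : Nat). \(τ : Nat). τ) 0))
  ~> \(m : Eq (Vec Nat 0) (vnil Nat) (vnil Nat)). refl Nat 1
inferred type:
  Eq (Vec Nat 0) (vnil Nat) (vnil Nat) -> Eq Nat 1 1


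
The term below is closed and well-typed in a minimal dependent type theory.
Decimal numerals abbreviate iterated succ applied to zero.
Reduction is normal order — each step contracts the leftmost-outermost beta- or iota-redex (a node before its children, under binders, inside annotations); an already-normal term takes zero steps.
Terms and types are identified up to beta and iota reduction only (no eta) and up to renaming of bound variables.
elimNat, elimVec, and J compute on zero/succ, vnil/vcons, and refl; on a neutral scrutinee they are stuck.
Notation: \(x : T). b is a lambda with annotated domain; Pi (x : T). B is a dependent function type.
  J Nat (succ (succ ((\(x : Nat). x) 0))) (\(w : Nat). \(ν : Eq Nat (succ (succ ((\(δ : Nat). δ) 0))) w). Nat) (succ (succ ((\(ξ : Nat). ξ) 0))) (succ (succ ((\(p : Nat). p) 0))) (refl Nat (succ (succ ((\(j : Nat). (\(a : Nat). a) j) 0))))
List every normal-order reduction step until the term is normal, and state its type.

normal-order reduction:
  J Nat (succ (succ ((\(x : Nat). x) 0))) (\(w : Nat). \(ν : Eq Nat (succ (succ ((\(δ : Nat). δ) 0))) w). Nat) (succ (succ ((\(ξ : Nat). ξ) 0))) (succ (succ ((\(p : Nat). p) 0))) (refl Nat (succ (succ ((\(j : Nat). (\(a : Nat). a) j) 0))))
  ~> succ (succ ((\(x : Nat). x) 0))
  ~> 2
the term's type:
  Nat


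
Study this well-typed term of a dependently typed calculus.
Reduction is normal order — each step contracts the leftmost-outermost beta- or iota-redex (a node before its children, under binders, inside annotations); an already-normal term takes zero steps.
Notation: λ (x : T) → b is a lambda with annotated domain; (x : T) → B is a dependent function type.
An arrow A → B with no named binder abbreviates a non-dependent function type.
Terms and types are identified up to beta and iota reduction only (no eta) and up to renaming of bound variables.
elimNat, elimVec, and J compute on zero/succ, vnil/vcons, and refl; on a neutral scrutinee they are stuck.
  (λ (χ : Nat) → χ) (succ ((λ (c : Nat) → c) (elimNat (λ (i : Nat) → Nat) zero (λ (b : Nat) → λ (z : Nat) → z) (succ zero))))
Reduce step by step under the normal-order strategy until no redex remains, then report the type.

normal-order reduction sequence:
  (λ (χ : Nat) → χ) (succ ((λ (c : Nat) → c) (elimNat (λ (i : Nat) → Nat) zero (λ (b : Nat) → λ (z : Nat) → z) (succ zero))))
  ~> succ ((λ (χ : Nat) → χ) (elimNat (λ (c : Nat) → Nat) zero (λ (i : Nat) → λ (b : Nat) → b) (succ zero)))
  ~> succ (elimNat (λ (χ : Nat) → Nat) zero (λ (c : Nat) → λ (i : Nat) → i) (succ zero))
  ~> succ ((λ (χ : Nat) → λ (c : Nat) → c) zero (elimNat (λ (i : Nat) → Nat) zero (λ (b : Nat) → λ (z : Nat) → z) zero))
  ~> succ ((λ (χ : Nat) → χ) (elimNat (λ (c : Nat) → Nat) zero (λ (i : Nat) → λ (b : Nat) → b) zero))
  ~> succ (elimNat (λ (χ : Nat) → Nat) zero (λ (c : Nat) → λ (i : Nat) → i) zero)
  ~> succ zero
inferred type:
  Nat


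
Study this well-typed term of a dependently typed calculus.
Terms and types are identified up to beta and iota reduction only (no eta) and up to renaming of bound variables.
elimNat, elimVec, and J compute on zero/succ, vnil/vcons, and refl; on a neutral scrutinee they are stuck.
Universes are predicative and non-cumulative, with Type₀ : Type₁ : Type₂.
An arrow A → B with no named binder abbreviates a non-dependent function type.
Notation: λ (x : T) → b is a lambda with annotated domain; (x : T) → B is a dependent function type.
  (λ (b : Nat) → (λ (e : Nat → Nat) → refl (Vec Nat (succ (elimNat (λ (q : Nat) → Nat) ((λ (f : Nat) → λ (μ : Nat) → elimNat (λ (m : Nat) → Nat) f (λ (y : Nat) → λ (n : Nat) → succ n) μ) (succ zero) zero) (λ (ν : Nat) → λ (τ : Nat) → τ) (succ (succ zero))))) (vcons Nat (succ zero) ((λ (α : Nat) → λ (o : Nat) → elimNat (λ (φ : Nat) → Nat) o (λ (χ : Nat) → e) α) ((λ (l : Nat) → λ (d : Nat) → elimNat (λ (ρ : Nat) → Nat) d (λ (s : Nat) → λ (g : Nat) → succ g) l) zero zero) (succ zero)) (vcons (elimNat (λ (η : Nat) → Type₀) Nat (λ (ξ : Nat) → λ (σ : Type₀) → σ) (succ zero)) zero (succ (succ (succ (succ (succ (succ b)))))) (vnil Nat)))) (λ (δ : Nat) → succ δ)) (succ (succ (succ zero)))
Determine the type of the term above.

inferred type:
  Eq (Vec Nat (succ (succ zero))) (vcons Nat (succ zero) (succ zero) (vcons Nat zero (succ (succ (succ (succ (succ (succ (succ (succ (succ zero))))))))) (vnil Nat))) (vcons Nat (succ zero) (succ zero) (vcons Nat zero (succ (succ (succ (succ (succ (succ (succ (succ (succ zero))))))))) (vnil Nat)))


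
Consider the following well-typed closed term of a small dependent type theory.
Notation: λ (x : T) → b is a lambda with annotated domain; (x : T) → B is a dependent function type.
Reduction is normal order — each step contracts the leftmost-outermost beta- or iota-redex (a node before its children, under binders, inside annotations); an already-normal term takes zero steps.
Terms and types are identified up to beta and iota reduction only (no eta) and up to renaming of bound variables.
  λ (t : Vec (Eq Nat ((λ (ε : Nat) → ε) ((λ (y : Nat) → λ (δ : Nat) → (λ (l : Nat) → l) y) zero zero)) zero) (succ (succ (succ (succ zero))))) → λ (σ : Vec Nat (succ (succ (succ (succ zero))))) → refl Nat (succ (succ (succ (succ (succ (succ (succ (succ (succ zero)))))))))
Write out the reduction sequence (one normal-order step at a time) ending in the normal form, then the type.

reduction (normal order):
  λ (t : Vec (Eq Nat ((λ (ε : Nat) → ε) ((λ (y : Nat) → λ (δ : Nat) → (λ (l : Nat) → l) y) zero zero)) zero) (succ (succ (succ (succ zero))))) → λ (σ : Vec Nat (succ (succ (succ (succ zero))))) → refl Nat (succ (succ (succ (succ (succ (succ (succ (succ (succ zero)))))))))
  ~> λ (t : Vec (Eq Nat ((λ (ε : Nat) → λ (y : Nat) → (λ (δ : Nat) → δ) ε) zero zero) zero) (succ (succ (succ (succ zero))))) → λ (l : Vec Nat (succ (succ (succ (succ zero))))) → refl Nat (succ (succ (succ (succ (succ (succ (succ (succ (succ zero)))))))))
  ~> λ (t : Vec (Eq Nat ((λ (ε : Nat) → (λ (y : Nat) → y) zero) zero) zero) (succ (succ (succ (succ zero))))) → λ (δ : Vec Nat (succ (succ (succ (succ zero))))) → refl Nat (succ (succ (succ (succ (succ (succ (succ (succ (succ zero)))))))))
  ~> λ (t : Vec (Eq Nat ((λ (ε : Nat) → ε) zero) zero) (succ (succ (succ (succ zero))))) → λ (y : Vec Nat (succ (succ (succ (succ zero))))) → refl Nat (succ (succ (succ (succ (succ (succ (succ (succ (succ zero)))))))))
  ~> λ (t : Vec (Eq Nat zero zero) (succ (succ (succ (succ zero))))) → λ (ε : Vec Nat (succ (succ (succ (succ zero))))) → refl Nat (succ (succ (succ (succ (succ (succ (succ (succ (succ zero)))))))))
inferred type:
  (t : Vec (Eq Nat zero zero) (succ (succ (succ (succ zero))))) → (ε : Vec Nat (succ (succ (succ (succ zero))))) → Eq Nat (succ (succ (succ (succ (succ (succ (succ (succ (succ zero))))))))) (succ (succ (succ (succ (succ (succ (succ (succ (succ zero)))))))))


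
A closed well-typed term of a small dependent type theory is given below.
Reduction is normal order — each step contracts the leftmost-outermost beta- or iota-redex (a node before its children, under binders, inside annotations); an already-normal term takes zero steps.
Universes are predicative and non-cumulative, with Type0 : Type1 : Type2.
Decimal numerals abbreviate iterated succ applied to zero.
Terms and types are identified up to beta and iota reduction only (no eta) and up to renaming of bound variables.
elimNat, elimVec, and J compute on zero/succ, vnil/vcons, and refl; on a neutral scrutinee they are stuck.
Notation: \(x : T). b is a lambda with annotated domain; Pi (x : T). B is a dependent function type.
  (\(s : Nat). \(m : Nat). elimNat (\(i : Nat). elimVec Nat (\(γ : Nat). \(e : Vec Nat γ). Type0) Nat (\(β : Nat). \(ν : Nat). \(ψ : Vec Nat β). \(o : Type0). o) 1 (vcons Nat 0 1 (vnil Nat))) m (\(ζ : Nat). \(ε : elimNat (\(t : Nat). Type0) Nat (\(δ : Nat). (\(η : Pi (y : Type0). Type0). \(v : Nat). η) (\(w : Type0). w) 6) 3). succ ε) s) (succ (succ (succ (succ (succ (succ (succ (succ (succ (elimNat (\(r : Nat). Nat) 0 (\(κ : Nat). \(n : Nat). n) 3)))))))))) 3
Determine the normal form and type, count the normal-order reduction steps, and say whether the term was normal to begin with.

resulting normal form:
  12
inferred type:
  Nat
reduction steps (normal order): 62
already normal: no
first redex: a beta-redex


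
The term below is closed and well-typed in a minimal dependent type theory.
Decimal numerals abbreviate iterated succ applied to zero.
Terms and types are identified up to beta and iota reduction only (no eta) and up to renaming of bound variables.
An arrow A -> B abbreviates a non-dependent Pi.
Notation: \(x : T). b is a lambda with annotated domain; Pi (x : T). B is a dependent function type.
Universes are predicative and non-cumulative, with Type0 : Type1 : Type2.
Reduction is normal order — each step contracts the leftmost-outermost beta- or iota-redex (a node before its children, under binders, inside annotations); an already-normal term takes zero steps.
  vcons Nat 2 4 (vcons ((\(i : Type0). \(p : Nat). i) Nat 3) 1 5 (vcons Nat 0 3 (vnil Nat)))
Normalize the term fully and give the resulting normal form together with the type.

reduced normal form:
  vcons Nat 2 4 (vcons Nat 1 5 (vcons Nat 0 3 (vnil Nat)))
the term's type:
  Vec Nat 3


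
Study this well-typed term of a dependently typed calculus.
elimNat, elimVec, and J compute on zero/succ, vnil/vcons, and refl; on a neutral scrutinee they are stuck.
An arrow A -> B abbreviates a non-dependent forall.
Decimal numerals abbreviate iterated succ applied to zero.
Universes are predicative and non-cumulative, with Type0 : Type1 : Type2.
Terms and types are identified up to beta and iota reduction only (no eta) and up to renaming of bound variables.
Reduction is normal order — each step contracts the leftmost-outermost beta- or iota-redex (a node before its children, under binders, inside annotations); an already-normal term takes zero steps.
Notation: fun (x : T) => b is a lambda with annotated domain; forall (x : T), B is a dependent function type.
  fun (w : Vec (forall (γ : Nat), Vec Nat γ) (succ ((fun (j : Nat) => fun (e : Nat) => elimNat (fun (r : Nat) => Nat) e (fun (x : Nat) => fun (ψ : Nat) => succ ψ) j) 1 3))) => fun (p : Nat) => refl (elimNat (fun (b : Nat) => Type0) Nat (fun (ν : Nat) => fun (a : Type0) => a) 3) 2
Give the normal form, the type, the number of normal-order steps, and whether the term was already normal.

reduced normal form:
  fun (w : Vec (forall (γ : Nat), Vec Nat γ) 5) => fun (j : Nat) => refl Nat 2
the term's type:
  Vec (forall (w : Nat), Vec Nat w) 5 -> Nat -> Eq Nat 2 2
reduction steps (normal order): 16
already normal: no
first redex: a beta-redex


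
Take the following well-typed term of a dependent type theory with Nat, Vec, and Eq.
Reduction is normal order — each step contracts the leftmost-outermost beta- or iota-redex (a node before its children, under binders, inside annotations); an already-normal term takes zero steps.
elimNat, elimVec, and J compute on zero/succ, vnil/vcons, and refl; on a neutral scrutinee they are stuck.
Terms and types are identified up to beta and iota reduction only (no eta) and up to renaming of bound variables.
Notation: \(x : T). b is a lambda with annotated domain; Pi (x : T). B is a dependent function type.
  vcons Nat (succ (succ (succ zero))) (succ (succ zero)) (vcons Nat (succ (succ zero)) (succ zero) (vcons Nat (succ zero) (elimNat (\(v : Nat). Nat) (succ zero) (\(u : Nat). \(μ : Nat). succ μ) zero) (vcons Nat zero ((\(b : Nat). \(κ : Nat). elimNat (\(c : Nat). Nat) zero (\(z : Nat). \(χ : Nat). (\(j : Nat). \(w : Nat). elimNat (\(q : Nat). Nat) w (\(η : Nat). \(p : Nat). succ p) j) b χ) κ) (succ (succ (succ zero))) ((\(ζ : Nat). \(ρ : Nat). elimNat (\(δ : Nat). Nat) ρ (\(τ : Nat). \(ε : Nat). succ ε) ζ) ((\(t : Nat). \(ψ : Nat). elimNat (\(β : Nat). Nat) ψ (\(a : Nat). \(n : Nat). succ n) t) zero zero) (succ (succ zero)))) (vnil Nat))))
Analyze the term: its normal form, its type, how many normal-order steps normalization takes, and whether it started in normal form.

resulting normal form:
  vcons Nat (succ (succ (succ zero))) (succ (succ zero)) (vcons Nat (succ (succ zero)) (succ zero) (vcons Nat (succ zero) (succ zero) (vcons Nat zero (succ (succ (succ (succ (succ (succ zero)))))) (vnil Nat))))
the term's type:
  Vec Nat (succ (succ (succ (succ zero))))
steps to reach normal form (normal order): 28
already normal: no
first redex: an elimNat iota-redex


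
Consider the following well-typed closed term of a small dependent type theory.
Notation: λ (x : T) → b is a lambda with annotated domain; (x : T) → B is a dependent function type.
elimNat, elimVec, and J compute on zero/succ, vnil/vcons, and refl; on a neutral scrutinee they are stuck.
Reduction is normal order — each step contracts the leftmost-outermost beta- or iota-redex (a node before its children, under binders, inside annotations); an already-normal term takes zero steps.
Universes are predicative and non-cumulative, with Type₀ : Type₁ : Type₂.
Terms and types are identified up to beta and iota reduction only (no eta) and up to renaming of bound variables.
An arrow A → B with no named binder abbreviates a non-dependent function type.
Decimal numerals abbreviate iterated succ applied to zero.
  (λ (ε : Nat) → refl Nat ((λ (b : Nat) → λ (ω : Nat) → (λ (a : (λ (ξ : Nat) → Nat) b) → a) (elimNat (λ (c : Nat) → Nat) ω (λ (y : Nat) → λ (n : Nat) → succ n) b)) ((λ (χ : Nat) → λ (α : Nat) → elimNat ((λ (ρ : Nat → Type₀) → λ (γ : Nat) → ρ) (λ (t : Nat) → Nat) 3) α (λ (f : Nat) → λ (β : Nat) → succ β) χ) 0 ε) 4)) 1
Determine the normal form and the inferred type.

resulting normal form:
  refl Nat 5
type:
  Eq Nat 5 5


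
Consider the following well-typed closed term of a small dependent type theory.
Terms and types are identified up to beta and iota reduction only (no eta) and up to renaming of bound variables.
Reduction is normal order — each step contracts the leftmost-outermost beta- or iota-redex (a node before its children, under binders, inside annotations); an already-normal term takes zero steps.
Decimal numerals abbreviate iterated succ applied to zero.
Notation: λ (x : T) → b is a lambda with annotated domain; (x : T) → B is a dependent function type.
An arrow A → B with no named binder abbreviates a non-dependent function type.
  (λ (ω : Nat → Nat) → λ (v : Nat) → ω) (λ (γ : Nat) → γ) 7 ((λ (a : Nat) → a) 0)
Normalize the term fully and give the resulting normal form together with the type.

resulting normal form:
  0
inferred type:
  Nat
observation: the term reaches its normal form after 4 normal-order steps.


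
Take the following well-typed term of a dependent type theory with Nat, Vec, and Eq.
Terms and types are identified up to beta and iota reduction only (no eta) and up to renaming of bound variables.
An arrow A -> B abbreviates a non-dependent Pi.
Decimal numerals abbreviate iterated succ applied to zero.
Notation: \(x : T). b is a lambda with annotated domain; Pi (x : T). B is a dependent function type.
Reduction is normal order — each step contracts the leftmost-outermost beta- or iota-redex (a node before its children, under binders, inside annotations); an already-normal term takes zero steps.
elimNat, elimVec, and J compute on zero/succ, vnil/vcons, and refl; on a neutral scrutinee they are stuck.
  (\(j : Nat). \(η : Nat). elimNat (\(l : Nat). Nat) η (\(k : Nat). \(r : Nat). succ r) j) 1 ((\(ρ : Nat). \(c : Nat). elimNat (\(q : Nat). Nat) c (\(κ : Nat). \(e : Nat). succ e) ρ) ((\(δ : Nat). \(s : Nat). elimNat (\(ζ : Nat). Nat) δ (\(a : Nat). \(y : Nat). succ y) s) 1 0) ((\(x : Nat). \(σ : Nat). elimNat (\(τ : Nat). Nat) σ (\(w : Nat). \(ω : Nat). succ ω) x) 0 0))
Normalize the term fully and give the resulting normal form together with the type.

reduced normal form:
  2
type:
  Nat
observation: the first redex contracted is a beta-redex; the normal form is reached in 18 normal-order steps.


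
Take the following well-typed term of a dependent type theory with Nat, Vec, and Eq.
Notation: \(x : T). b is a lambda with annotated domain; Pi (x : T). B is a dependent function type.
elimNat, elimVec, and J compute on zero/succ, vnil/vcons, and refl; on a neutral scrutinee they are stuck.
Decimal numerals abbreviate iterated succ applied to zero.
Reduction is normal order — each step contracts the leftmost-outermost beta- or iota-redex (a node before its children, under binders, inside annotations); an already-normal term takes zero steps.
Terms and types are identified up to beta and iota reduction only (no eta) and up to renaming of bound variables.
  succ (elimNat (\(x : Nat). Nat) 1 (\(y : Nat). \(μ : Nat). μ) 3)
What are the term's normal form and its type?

resulting normal form:
  2
the term's type:
  Nat


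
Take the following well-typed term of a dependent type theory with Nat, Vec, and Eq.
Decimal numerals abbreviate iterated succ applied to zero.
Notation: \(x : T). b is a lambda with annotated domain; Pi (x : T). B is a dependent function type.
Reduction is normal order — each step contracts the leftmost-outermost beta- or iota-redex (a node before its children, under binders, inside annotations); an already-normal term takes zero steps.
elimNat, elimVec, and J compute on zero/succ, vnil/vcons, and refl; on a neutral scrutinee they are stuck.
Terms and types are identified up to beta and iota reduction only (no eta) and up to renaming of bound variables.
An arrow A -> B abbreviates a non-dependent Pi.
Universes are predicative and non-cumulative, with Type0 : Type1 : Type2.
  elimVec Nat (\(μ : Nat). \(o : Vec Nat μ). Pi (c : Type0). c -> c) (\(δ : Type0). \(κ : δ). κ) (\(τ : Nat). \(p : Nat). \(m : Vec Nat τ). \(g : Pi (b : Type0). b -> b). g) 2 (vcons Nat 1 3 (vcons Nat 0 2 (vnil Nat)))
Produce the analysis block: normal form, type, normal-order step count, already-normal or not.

normal form:
  \(μ : Type0). \(o : μ). o
inferred type:
  Pi (μ : Type0). μ -> μ
steps to reach normal form (normal order): 11
term was already normal: no
first contracted redex: an elimVec iota-redex


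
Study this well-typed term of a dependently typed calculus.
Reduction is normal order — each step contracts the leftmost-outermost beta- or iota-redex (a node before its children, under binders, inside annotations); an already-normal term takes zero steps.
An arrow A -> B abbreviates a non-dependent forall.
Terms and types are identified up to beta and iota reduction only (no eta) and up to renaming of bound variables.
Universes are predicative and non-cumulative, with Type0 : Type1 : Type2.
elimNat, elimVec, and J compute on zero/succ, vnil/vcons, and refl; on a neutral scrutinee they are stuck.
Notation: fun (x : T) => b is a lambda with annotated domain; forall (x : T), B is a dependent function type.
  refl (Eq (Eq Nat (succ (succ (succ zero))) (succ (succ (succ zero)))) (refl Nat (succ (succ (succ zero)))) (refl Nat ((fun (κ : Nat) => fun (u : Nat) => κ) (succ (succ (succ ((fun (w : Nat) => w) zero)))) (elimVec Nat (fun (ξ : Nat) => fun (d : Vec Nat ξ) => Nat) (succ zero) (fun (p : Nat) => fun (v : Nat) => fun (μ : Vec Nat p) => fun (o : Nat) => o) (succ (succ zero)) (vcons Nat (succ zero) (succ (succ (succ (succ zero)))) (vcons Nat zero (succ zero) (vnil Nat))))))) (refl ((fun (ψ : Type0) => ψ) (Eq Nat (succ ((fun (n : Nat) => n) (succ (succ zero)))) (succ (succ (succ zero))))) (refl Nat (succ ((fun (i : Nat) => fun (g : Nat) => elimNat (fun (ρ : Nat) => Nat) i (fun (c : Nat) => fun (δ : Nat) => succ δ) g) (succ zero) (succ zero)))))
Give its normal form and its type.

resulting normal form:
  refl (Eq (Eq Nat (succ (succ (succ zero))) (succ (succ (succ zero)))) (refl Nat (succ (succ (succ zero)))) (refl Nat (succ (succ (succ zero))))) (refl (Eq Nat (succ (succ (succ zero))) (succ (succ (succ zero)))) (refl Nat (succ (succ (succ zero)))))
the term's type:
  Eq (Eq (Eq Nat (succ (succ (succ zero))) (succ (succ (succ zero)))) (refl Nat (succ (succ (succ zero)))) (refl Nat (succ (succ (succ zero))))) (refl (Eq Nat (succ (succ (succ zero))) (succ (succ (succ zero)))) (refl Nat (succ (succ (succ zero))))) (refl (Eq Nat (succ (succ (succ zero))) (succ (succ (succ zero)))) (refl Nat (succ (succ (succ zero)))))


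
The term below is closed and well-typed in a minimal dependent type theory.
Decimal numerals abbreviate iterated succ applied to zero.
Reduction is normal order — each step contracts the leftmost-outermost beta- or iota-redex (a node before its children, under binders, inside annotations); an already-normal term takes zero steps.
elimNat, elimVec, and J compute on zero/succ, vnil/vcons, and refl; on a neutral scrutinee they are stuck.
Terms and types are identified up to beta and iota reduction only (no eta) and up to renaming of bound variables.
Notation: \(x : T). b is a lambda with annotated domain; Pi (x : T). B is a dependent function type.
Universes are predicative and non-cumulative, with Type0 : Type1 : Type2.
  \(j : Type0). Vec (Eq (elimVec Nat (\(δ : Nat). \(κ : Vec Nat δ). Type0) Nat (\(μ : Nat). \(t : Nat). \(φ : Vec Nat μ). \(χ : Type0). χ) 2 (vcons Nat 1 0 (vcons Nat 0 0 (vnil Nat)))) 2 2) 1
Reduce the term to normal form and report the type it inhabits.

reduced normal form:
  \(j : Type0). Vec (Eq Nat 2 2) 1
inferred type:
  Pi (j : Type0). Type0
observation: the leftmost-outermost redex is an elimVec iota-redex, and normalization takes 11 steps.


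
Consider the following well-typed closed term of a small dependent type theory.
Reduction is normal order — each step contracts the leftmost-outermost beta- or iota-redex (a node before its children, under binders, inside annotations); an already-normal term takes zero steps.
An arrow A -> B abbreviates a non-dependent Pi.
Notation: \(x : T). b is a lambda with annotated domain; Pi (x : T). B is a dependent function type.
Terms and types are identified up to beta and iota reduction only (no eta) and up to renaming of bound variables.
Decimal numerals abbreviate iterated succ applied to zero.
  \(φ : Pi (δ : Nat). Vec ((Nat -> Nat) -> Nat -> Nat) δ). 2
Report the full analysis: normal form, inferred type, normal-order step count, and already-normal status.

normal form:
  \(φ : Pi (δ : Nat). Vec ((Nat -> Nat) -> Nat -> Nat) δ). 2
type:
  (Pi (φ : Nat). Vec ((Nat -> Nat) -> Nat -> Nat) φ) -> Nat
normal-order step count: 0
started in normal form: yes


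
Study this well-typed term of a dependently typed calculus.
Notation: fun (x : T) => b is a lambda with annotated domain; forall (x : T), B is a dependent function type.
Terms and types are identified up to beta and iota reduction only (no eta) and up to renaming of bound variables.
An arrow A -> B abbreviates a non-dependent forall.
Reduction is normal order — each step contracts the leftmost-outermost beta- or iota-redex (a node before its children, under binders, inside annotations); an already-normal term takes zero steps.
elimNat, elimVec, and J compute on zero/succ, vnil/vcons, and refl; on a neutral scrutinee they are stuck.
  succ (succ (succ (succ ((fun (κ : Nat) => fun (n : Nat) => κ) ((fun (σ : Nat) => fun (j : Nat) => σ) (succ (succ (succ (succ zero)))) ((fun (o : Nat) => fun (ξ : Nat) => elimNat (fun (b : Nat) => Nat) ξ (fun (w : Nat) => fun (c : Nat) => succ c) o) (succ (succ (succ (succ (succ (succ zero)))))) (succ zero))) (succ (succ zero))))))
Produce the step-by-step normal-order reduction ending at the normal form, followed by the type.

reduction (normal order):
  succ (succ (succ (succ ((fun (κ : Nat) => fun (n : Nat) => κ) ((fun (σ : Nat) => fun (j : Nat) => σ) (succ (succ (succ (succ zero)))) ((fun (o : Nat) => fun (ξ : Nat) => elimNat (fun (b : Nat) => Nat) ξ (fun (w : Nat) => fun (c : Nat) => succ c) o) (succ (succ (succ (succ (succ (succ zero)))))) (succ zero))) (succ (succ zero))))))
  ~> succ (succ (succ (succ ((fun (κ : Nat) => (fun (n : Nat) => fun (σ : Nat) => n) (succ (succ (succ (succ zero)))) ((fun (j : Nat) => fun (o : Nat) => elimNat (fun (ξ : Nat) => Nat) o (fun (b : Nat) => fun (w : Nat) => succ w) j) (succ (succ (succ (succ (succ (succ zero)))))) (succ zero))) (succ (succ zero))))))
  ~> succ (succ (succ (succ ((fun (κ : Nat) => fun (n : Nat) => κ) (succ (succ (succ (succ zero)))) ((fun (σ : Nat) => fun (j : Nat) => elimNat (fun (o : Nat) => Nat) j (fun (ξ : Nat) => fun (b : Nat) => succ b) σ) (succ (succ (succ (succ (succ (succ zero)))))) (succ zero))))))
  ~> succ (succ (succ (succ ((fun (κ : Nat) => succ (succ (succ (succ zero)))) ((fun (n : Nat) => fun (σ : Nat) => elimNat (fun (j : Nat) => Nat) σ (fun (o : Nat) => fun (ξ : Nat) => succ ξ) n) (succ (succ (succ (succ (succ (succ zero)))))) (succ zero))))))
  ~> succ (succ (succ (succ (succ (succ (succ (succ zero)))))))
the term's type:
  Nat


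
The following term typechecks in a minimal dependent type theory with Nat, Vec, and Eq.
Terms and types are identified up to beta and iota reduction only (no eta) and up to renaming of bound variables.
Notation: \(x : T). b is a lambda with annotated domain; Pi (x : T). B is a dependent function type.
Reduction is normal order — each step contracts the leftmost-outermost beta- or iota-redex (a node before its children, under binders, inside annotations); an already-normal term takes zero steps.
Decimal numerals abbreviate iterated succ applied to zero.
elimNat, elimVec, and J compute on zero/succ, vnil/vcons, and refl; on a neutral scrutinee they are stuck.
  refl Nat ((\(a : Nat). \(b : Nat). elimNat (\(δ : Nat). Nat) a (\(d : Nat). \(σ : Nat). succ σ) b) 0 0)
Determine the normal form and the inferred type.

resulting normal form:
  refl Nat 0
inferred type:
  Eq Nat 0 0
observation: the leftmost-outermost redex is a beta-redex, and normalization takes 3 steps.


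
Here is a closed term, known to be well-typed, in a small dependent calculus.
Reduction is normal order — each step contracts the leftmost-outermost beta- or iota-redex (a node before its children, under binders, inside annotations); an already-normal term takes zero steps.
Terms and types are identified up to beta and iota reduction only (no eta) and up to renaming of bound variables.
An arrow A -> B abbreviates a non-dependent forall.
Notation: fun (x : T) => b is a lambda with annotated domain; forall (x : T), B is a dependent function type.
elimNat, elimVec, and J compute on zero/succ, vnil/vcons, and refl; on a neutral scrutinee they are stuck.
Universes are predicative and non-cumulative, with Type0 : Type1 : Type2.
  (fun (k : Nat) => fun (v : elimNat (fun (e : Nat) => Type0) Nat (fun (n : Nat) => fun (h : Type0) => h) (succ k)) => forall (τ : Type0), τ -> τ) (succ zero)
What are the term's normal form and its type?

normal form:
  fun (k : Nat) => forall (v : Type0), v -> v
the term's type:
  Nat -> Type1
observation: contracting a beta-redex first, the term normalizes in 8 steps.


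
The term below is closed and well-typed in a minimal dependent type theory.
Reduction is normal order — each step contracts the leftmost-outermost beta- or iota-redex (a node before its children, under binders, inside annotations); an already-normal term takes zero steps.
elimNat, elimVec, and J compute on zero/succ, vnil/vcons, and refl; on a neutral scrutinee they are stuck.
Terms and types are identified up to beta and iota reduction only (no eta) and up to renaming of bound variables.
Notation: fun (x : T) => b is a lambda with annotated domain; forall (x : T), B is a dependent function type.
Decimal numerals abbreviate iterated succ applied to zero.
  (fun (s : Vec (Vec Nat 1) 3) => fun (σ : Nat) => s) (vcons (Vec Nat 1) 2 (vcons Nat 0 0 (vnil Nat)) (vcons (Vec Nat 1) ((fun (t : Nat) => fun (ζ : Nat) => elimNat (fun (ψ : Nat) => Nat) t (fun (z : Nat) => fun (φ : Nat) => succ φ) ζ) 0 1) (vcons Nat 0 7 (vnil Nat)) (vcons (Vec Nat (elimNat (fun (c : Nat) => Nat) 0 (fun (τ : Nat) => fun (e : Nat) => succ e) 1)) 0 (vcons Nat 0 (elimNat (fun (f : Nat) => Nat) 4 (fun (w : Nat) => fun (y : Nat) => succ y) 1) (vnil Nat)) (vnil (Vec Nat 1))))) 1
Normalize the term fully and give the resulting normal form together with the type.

normal form:
  vcons (Vec Nat 1) 2 (vcons Nat 0 0 (vnil Nat)) (vcons (Vec Nat 1) 1 (vcons Nat 0 7 (vnil Nat)) (vcons (Vec Nat 1) 0 (vcons Nat 0 5 (vnil Nat)) (vnil (Vec Nat 1))))
the term's type:
  Vec (Vec Nat 1) 3
observation: normalization takes exactly 16 steps under the normal-order strategy.


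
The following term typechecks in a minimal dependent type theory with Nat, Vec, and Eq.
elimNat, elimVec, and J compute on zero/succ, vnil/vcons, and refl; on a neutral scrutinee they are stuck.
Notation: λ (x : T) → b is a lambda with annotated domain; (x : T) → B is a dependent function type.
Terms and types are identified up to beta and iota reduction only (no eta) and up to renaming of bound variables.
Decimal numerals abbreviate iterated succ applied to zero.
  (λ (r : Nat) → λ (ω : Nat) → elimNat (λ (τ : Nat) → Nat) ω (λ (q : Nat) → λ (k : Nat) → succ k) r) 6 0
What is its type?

the term's type:
  Nat


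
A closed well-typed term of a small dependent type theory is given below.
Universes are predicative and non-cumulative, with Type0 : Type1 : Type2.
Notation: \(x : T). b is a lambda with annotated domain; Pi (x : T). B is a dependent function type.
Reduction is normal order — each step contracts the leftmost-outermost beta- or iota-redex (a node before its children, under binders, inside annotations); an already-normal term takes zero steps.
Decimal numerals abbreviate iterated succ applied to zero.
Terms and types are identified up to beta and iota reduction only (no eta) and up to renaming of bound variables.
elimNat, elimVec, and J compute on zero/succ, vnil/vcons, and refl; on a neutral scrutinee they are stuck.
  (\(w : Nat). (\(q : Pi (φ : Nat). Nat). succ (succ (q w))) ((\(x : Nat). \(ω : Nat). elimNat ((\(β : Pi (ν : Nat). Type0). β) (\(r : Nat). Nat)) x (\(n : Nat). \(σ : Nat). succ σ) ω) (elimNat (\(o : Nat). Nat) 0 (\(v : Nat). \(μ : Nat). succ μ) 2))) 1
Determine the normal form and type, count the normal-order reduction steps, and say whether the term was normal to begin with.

reduced normal form:
  5
inferred type:
  Nat
normal-order step count: 15
started in normal form: no
first contracted redex: a beta-redex


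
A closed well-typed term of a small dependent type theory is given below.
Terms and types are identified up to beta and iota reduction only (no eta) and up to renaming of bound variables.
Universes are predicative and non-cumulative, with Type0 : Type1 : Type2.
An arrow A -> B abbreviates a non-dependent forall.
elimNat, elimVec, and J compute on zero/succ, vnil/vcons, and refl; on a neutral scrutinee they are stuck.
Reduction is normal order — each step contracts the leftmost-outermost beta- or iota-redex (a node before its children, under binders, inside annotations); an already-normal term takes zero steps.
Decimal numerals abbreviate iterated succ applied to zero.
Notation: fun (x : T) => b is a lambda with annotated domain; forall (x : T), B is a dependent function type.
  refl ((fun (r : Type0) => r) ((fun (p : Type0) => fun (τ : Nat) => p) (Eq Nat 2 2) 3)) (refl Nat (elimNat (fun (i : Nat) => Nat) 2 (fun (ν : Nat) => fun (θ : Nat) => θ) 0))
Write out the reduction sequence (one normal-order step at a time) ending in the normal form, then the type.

normal-order reduction sequence:
  refl ((fun (r : Type0) => r) ((fun (p : Type0) => fun (τ : Nat) => p) (Eq Nat 2 2) 3)) (refl Nat (elimNat (fun (i : Nat) => Nat) 2 (fun (ν : Nat) => fun (θ : Nat) => θ) 0))
  ~> refl ((fun (r : Type0) => fun (p : Nat) => r) (Eq Nat 2 2) 3) (refl Nat (elimNat (fun (τ : Nat) => Nat) 2 (fun (i : Nat) => fun (ν : Nat) => ν) 0))
  ~> refl ((fun (r : Nat) => Eq Nat 2 2) 3) (refl Nat (elimNat (fun (p : Nat) => Nat) 2 (fun (τ : Nat) => fun (i : Nat) => i) 0))
  ~> refl (Eq Nat 2 2) (refl Nat (elimNat (fun (r : Nat) => Nat) 2 (fun (p : Nat) => fun (τ : Nat) => τ) 0))
  ~> refl (Eq Nat 2 2) (refl Nat 2)
inferred type:
  Eq (Eq Nat 2 2) (refl Nat 2) (refl Nat 2)


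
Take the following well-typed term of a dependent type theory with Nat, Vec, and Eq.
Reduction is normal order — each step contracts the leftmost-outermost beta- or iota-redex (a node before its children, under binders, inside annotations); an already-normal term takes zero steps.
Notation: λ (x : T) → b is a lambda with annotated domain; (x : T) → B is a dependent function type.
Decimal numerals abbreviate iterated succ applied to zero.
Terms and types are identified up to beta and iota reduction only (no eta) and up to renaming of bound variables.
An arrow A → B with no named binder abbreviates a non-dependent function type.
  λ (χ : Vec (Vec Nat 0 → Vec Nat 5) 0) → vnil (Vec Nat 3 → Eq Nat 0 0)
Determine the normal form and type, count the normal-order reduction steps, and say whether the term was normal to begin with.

normal form:
  λ (χ : Vec (Vec Nat 0 → Vec Nat 5) 0) → vnil (Vec Nat 3 → Eq Nat 0 0)
type:
  Vec (Vec Nat 0 → Vec Nat 5) 0 → Vec (Vec Nat 3 → Eq Nat 0 0) 0
normal-order step count: 0
term was already normal: yes


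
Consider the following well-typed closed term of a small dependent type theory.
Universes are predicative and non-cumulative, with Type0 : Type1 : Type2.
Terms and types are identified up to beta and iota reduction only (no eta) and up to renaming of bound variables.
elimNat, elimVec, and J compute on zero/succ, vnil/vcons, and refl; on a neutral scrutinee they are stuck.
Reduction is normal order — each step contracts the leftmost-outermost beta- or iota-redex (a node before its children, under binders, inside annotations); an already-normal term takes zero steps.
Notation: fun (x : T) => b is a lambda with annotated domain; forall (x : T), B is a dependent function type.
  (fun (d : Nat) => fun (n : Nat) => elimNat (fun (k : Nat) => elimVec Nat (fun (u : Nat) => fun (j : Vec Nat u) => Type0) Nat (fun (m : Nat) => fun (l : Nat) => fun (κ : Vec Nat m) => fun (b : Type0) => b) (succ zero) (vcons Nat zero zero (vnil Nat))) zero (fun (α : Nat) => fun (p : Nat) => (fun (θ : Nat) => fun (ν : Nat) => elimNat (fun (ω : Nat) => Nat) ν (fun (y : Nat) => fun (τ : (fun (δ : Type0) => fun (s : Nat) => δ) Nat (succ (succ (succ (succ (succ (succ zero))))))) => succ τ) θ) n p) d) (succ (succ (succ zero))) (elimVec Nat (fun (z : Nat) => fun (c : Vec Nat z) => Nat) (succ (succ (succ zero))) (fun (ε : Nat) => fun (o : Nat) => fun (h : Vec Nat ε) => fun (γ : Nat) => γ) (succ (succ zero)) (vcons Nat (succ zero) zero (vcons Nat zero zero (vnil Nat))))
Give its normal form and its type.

reduced normal form:
  succ (succ (succ (succ (succ (succ (succ (succ (succ zero))))))))
inferred type:
  Nat


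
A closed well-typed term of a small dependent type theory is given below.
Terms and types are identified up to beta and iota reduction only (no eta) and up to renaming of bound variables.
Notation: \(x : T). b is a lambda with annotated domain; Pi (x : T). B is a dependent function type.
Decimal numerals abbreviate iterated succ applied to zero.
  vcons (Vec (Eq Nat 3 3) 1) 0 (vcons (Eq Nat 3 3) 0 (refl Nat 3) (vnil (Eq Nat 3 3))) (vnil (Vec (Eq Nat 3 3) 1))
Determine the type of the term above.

type:
  Vec (Vec (Eq Nat 3 3) 1) 1


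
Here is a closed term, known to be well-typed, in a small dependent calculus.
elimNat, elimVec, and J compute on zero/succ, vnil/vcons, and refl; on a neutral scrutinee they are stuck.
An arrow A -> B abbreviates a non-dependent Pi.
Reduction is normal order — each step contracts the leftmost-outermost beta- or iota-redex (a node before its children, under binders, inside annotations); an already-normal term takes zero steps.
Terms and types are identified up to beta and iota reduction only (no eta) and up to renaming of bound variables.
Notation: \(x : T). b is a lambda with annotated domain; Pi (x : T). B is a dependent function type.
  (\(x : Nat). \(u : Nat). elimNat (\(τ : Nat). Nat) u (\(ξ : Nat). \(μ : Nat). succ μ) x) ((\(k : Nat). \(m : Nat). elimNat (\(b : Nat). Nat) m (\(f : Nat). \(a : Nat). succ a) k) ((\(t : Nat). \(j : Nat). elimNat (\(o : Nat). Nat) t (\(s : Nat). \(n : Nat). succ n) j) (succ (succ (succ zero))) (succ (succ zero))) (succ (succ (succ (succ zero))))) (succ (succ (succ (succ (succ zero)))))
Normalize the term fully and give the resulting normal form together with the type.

normal form:
  succ (succ (succ (succ (succ (succ (succ (succ (succ (succ (succ (succ (succ (succ zero)))))))))))))
inferred type:
  Nat


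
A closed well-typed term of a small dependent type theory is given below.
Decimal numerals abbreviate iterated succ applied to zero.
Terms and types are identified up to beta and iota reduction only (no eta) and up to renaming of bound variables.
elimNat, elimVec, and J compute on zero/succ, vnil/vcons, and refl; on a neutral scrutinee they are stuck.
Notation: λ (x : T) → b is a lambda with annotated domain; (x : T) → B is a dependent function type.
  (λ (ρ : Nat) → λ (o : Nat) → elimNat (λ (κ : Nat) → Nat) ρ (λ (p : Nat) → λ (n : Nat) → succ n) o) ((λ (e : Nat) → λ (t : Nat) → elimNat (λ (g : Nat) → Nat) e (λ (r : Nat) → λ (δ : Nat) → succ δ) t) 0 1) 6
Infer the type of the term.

type:
  Nat


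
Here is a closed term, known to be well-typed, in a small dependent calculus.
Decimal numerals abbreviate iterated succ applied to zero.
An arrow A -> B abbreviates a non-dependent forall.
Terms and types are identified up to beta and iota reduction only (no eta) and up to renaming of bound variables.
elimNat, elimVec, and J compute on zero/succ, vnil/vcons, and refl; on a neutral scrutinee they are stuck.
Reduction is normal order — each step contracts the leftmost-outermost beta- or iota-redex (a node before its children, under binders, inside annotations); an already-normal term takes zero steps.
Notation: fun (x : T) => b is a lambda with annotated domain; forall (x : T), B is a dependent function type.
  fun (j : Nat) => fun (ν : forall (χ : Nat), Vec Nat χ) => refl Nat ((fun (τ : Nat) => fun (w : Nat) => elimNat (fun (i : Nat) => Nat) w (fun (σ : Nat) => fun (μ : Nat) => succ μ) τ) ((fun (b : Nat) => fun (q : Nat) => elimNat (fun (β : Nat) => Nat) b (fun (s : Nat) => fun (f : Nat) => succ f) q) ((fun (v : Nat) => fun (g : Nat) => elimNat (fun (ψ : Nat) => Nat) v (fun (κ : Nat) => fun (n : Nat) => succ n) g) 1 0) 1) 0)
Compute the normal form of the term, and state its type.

reduced normal form:
  fun (j : Nat) => fun (ν : forall (χ : Nat), Vec Nat χ) => refl Nat 2
the term's type:
  Nat -> (forall (j : Nat), Vec Nat j) -> Eq Nat 2 2
observation: normalization takes exactly 18 steps under the normal-order strategy.
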